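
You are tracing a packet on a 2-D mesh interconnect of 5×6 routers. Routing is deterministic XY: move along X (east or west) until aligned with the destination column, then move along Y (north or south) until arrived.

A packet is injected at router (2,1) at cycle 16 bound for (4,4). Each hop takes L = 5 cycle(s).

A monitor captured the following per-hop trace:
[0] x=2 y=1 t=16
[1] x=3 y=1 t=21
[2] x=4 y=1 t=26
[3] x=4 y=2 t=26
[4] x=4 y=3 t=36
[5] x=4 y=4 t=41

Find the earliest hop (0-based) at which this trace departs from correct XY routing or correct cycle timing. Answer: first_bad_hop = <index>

[1] (+1,+0) / 5c ⇒ ok
[2] (+1,+0) / 5c ⇒ ok
[3] (+0,+1) / 0c ⇒ BAD: Δcyc=0≠L

first_bad_hop = 3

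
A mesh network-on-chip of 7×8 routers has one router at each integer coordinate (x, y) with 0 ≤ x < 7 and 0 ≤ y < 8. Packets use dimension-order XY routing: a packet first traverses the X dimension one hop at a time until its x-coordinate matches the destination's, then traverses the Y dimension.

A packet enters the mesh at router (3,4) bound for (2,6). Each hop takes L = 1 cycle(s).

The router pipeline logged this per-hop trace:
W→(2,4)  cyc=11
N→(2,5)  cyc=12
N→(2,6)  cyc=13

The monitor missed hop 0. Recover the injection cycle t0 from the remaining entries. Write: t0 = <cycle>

t0 = 10

Hop 1 reached at cycle 11; hop k is at t0 + k·L.
t0 = cyc[1] − L = 11 − 1 = 10.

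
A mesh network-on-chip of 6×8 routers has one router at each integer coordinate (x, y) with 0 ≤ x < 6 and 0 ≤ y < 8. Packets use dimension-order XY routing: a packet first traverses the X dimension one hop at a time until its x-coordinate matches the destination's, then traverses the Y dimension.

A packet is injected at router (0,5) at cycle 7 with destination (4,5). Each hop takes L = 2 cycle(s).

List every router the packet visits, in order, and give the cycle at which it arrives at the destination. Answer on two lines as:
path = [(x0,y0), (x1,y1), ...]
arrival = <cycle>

path = [(0,5), (1,5), (2,5), (3,5), (4,5)]
arrival = 15

t=7: at (0,5)
t=9: at (1,5) after E
t=11: at (2,5) after E
t=13: at (3,5) after E
t=15: at (4,5) after E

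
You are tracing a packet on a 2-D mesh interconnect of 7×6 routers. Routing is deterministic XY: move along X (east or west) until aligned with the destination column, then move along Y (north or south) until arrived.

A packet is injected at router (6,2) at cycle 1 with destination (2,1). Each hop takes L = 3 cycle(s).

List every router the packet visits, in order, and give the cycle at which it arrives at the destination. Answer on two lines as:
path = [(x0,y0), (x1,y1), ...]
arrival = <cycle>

path = [(6,2), (5,2), (4,2), (3,2), (2,2), (2,1)]
arrival = 16

src (6,2)  cyc=1
W→(5,2)  cyc=4
W→(4,2)  cyc=7
W→(3,2)  cyc=10
W→(2,2)  cyc=13
S→(2,1)  cyc=16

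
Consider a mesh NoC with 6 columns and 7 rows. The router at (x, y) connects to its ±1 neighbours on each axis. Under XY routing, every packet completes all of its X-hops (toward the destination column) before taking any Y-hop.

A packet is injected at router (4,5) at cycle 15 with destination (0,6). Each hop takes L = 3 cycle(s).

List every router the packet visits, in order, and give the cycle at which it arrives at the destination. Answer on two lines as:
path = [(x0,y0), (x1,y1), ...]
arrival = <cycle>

t=15: at (4,5)
t=18: at (3,5) after W
t=21: at (2,5) after W
t=24: at (1,5) after W
t=27: at (0,5) after W
t=30: at (0,6) after N

path = [(4,5), (3,5), (2,5), (1,5), (0,5), (0,6)]
arrival = 30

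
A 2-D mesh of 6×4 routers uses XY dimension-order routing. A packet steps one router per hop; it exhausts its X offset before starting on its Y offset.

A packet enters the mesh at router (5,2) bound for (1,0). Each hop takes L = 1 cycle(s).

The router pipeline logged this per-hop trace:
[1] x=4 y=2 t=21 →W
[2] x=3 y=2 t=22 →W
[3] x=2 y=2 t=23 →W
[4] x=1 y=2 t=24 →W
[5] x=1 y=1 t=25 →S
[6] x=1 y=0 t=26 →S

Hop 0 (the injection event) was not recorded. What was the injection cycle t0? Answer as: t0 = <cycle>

t0 = 20

The first recorded entry is hop 1 at cycle 21.
Subtract one hop: t0 = 21 − 1 = 20.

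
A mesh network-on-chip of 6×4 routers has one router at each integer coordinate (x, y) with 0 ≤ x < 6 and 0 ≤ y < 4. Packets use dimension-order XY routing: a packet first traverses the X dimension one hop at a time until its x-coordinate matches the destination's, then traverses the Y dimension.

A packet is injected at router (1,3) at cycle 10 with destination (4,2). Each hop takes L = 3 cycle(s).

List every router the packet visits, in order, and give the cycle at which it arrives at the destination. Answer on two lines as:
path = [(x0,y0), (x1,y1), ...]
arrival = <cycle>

path = [(1,3), (2,3), (3,3), (4,3), (4,2)]
arrival = 22

  0. router=(1,3) cycle=10 (inject)
  1. router=(2,3) cycle=13 dir=E
  2. router=(3,3) cycle=16 dir=E
  3. router=(4,3) cycle=19 dir=E
  4. router=(4,2) cycle=22 dir=S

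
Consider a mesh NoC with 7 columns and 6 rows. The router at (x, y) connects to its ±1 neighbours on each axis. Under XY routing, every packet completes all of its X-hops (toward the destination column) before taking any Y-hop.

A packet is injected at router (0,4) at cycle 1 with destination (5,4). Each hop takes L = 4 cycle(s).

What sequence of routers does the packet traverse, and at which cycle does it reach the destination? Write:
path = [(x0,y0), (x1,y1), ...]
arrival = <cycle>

path = [(0,4), (1,4), (2,4), (3,4), (4,4), (5,4)]
arrival = 21

  0. router=(0,4) cycle=1 (inject)
  1. router=(1,4) cycle=5 dir=E
  2. router=(2,4) cycle=9 dir=E
  3. router=(3,4) cycle=13 dir=E
  4. router=(4,4) cycle=17 dir=E
  5. router=(5,4) cycle=21 dir=E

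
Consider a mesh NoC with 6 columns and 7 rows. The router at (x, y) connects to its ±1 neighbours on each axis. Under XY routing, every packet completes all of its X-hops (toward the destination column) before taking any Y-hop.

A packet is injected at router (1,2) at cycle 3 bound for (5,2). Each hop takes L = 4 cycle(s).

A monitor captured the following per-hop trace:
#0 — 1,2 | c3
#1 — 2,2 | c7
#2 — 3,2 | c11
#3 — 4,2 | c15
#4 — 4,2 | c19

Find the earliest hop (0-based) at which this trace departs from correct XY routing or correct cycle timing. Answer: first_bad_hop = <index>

check 1→ d=(1,0) cyc+4: ok
check 2→ d=(1,0) cyc+4: ok
check 3→ d=(1,0) cyc+4: ok
check 4→ d=(0,0) cyc+4: BAD: non-unit step

first_bad_hop = 4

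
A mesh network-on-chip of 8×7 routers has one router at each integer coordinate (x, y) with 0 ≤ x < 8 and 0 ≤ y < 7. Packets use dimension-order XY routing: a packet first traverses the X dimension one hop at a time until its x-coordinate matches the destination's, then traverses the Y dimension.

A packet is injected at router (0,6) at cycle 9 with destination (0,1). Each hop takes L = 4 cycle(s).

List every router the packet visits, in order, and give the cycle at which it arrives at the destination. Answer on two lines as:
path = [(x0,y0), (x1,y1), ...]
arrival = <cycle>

path = [(0,6), (0,5), (0,4), (0,3), (0,2), (0,1)]
arrival = 29

t=9: at (0,6)
t=13: at (0,5) after S
t=17: at (0,4) after S
t=21: at (0,3) after S
t=25: at (0,2) after S
t=29: at (0,1) after S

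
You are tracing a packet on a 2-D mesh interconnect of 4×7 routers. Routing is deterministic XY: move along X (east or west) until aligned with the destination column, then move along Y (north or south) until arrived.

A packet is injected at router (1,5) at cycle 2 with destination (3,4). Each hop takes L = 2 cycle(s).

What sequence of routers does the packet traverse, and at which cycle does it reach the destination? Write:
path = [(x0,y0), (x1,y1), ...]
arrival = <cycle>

path = [(1,5), (2,5), (3,5), (3,4)]
arrival = 8

src (1,5)  cyc=2
E→(2,5)  cyc=4
E→(3,5)  cyc=6
S→(3,4)  cyc=8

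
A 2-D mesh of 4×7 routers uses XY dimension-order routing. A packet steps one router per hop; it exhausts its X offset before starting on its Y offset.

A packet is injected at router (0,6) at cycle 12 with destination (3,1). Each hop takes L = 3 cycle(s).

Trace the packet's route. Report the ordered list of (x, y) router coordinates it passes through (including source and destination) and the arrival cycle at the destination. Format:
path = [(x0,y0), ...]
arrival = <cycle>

path = [(0,6), (1,6), (2,6), (3,6), (3,5), (3,4), (3,3), (3,2), (3,1)]
arrival = 36

t=12: at (0,6)
t=15: at (1,6) after E
t=18: at (2,6) after E
t=21: at (3,6) after E
t=24: at (3,5) after S
t=27: at (3,4) after S
t=30: at (3,3) after S
t=33: at (3,2) after S
t=36: at (3,1) after S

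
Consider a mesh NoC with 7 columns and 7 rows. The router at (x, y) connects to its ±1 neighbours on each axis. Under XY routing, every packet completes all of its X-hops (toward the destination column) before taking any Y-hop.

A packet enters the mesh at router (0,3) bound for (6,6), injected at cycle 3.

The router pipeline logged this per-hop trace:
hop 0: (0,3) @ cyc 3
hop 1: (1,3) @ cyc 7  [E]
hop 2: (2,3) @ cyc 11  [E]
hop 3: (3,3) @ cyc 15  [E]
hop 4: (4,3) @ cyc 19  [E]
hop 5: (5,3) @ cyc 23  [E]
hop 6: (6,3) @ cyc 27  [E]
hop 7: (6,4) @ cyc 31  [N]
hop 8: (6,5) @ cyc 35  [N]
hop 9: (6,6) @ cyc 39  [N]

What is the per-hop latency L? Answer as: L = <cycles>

L = 4

Δcyc across hop 0→1: 7 − 3 = 4.
Each hop adds L, hence L = 4.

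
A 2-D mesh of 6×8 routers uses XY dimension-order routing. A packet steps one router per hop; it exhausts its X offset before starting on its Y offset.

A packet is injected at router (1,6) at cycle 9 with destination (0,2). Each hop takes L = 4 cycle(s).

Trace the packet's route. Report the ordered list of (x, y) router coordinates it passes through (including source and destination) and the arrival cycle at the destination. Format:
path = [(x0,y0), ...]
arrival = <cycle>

path = [(1,6), (0,6), (0,5), (0,4), (0,3), (0,2)]
arrival = 29

#0 — 1,6 | c9
#1 — 0,6 | c13 | W
#2 — 0,5 | c17 | S
#3 — 0,4 | c21 | S
#4 — 0,3 | c25 | S
#5 — 0,2 | c29 | S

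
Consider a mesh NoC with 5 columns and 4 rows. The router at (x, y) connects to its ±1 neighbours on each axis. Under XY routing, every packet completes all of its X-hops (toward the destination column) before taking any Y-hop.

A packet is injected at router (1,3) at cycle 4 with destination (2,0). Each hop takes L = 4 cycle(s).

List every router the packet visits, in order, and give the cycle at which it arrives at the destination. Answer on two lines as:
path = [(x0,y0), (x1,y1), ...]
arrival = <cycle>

path = [(1,3), (2,3), (2,2), (2,1), (2,0)]
arrival = 20

#0 — 1,3 | c4
#1 — 2,3 | c8 | E
#2 — 2,2 | c12 | S
#3 — 2,1 | c16 | S
#4 — 2,0 | c20 | S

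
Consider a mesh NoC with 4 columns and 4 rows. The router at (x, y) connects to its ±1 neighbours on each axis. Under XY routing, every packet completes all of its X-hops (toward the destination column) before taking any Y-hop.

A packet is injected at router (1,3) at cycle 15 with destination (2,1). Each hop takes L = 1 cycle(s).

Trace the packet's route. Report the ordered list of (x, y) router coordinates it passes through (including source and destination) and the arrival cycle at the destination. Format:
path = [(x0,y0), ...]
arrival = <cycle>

src (1,3)  cyc=15
E→(2,3)  cyc=16
S→(2,2)  cyc=17
S→(2,1)  cyc=18

path = [(1,3), (2,3), (2,2), (2,1)]
arrival = 18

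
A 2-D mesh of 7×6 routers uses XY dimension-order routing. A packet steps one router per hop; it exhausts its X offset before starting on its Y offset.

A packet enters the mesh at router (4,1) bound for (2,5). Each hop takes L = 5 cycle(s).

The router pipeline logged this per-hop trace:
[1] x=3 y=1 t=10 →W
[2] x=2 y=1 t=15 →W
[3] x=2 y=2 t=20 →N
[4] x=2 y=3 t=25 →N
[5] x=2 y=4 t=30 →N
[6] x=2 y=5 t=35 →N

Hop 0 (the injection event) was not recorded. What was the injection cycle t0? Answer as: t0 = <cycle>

t0 = 5

cyc[1] = 10 and cyc[k] = t0 + k·L for every k.
Subtract one hop: t0 = 10 − 5 = 5.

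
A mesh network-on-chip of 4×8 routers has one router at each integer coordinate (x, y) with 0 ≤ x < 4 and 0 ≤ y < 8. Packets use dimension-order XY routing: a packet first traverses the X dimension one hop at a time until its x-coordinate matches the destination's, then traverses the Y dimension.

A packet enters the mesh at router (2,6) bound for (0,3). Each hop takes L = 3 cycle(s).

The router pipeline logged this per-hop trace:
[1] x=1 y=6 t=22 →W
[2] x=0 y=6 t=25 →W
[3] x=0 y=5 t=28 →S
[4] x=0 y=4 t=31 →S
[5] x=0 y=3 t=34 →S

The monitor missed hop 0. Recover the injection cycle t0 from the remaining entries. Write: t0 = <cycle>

t0 = 19

The first recorded entry is hop 1 at cycle 22.
So t0 = 22 − 1·3 = 19.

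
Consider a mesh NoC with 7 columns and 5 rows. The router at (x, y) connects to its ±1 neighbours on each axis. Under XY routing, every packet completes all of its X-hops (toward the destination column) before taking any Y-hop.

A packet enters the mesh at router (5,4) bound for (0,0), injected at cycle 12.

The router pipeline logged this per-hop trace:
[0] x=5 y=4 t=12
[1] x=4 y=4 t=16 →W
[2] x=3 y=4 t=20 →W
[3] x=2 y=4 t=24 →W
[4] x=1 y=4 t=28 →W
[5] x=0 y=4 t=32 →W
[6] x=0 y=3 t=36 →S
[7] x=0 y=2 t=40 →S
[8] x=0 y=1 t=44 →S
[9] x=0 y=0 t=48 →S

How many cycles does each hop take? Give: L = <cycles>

L = 4

cyc[1] − cyc[0] = 16 − 12 = 4.
Per-hop latency L = Δcyc = 4.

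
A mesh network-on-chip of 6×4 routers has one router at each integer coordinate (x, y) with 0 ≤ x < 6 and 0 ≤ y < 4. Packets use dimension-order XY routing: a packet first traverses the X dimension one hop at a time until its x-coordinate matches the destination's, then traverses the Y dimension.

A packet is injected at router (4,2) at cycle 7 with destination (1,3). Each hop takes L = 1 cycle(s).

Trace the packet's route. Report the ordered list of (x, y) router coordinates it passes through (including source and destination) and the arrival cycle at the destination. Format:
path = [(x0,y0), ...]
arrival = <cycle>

path = [(4,2), (3,2), (2,2), (1,2), (1,3)]
arrival = 11

#0 — 4,2 | c7
#1 — 3,2 | c8 | W
#2 — 2,2 | c9 | W
#3 — 1,2 | c10 | W
#4 — 1,3 | c11 | N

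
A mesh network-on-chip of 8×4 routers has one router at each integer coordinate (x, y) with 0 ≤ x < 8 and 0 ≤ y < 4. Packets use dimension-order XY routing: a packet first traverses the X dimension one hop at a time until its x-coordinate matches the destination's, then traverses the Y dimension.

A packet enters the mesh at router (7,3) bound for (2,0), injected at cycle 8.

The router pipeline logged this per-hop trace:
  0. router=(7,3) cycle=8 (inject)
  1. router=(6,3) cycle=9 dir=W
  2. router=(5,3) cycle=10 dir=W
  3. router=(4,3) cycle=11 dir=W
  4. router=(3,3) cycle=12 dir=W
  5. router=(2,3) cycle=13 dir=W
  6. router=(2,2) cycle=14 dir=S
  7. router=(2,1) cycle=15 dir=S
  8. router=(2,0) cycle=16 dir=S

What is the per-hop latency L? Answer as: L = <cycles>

L = 1

Δcyc across hop 0→1: 9 − 8 = 1.
That increment is L by definition: L = 1.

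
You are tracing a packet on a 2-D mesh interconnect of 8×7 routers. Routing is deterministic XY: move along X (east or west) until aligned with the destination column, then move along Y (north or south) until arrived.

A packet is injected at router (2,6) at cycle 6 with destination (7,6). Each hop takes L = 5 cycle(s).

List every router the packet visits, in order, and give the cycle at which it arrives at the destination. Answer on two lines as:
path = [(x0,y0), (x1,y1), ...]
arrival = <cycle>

path = [(2,6), (3,6), (4,6), (5,6), (6,6), (7,6)]
arrival = 31

#0 — 2,6 | c6
#1 — 3,6 | c11 | E
#2 — 4,6 | c16 | E
#3 — 5,6 | c21 | E
#4 — 6,6 | c26 | E
#5 — 7,6 | c31 | E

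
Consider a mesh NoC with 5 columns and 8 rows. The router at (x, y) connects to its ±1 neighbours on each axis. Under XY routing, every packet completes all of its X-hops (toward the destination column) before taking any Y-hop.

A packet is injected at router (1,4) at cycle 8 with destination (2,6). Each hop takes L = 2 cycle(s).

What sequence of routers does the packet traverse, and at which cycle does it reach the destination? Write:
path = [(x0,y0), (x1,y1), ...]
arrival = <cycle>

path = [(1,4), (2,4), (2,5), (2,6)]
arrival = 14

[0] x=1 y=4 t=8
[1] x=2 y=4 t=10 →E
[2] x=2 y=5 t=12 →N
[3] x=2 y=6 t=14 →N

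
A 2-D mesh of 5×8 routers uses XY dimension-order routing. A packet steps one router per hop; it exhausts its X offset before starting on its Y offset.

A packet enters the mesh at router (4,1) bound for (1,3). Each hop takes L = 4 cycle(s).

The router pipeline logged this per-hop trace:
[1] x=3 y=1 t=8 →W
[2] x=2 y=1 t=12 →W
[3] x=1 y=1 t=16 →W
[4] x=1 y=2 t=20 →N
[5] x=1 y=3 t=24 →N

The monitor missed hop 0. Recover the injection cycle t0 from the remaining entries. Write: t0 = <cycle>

cyc[1] = 8 and cyc[k] = t0 + k·L for every k.
t0 = cyc[1] − L = 8 − 4 = 4.

t0 = 4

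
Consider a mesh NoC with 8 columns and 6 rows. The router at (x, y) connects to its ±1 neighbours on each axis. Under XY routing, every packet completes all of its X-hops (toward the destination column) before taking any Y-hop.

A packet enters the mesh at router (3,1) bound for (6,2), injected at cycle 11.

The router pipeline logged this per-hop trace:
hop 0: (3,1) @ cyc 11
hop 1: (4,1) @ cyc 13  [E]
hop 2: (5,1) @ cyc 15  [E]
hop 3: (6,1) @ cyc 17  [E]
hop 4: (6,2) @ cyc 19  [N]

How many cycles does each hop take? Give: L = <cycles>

L = 2

From hop 0 (11) to hop 1 (13): +2 cycles.
Each hop adds L, hence L = 2.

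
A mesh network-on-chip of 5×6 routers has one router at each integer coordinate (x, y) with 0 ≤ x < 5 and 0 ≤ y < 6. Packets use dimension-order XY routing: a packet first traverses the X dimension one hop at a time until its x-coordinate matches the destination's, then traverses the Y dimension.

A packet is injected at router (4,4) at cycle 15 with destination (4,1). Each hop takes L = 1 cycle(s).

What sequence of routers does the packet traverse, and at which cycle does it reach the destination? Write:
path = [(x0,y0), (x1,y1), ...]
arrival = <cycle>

path = [(4,4), (4,3), (4,2), (4,1)]
arrival = 18

t=15: at (4,4)
t=16: at (4,3) after S
t=17: at (4,2) after S
t=18: at (4,1) after S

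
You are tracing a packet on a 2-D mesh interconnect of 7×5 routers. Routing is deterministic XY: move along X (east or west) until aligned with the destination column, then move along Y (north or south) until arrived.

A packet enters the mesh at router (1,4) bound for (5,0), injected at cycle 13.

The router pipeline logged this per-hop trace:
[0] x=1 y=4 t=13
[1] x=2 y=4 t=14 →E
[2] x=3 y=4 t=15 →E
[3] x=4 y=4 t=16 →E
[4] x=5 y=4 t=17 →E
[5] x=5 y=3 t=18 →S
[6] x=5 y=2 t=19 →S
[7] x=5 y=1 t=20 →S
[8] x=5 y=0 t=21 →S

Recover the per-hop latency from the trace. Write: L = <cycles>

L = 1

From hop 0 (13) to hop 1 (14): +1 cycles.
Each hop adds L, hence L = 1.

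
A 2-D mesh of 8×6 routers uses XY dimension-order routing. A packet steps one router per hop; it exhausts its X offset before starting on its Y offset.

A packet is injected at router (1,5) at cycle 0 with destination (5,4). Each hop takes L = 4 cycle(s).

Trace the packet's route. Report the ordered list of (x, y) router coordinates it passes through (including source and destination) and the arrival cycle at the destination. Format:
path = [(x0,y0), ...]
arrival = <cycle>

path = [(1,5), (2,5), (3,5), (4,5), (5,5), (5,4)]
arrival = 20

hop 0: (1,5) @ cyc 0
hop 1: (2,5) @ cyc 4  [E]
hop 2: (3,5) @ cyc 8  [E]
hop 3: (4,5) @ cyc 12  [E]
hop 4: (5,5) @ cyc 16  [E]
hop 5: (5,4) @ cyc 20  [S]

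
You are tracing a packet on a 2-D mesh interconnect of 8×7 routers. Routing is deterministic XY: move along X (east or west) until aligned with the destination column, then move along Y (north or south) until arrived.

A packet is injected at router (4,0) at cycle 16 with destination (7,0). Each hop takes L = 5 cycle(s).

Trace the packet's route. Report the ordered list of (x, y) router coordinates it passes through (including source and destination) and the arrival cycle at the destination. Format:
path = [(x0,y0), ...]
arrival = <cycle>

hop 0: (4,0) @ cyc 16
hop 1: (5,0) @ cyc 21  [E]
hop 2: (6,0) @ cyc 26  [E]
hop 3: (7,0) @ cyc 31  [E]

path = [(4,0), (5,0), (6,0), (7,0)]
arrival = 31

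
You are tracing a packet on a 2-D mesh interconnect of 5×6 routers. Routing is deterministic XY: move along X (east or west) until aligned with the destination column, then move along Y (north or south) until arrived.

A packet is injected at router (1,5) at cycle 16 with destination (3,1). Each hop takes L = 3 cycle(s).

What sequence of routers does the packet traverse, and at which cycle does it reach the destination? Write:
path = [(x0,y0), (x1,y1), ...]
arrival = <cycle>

path = [(1,5), (2,5), (3,5), (3,4), (3,3), (3,2), (3,1)]
arrival = 34

  0. router=(1,5) cycle=16 (inject)
  1. router=(2,5) cycle=19 dir=E
  2. router=(3,5) cycle=22 dir=E
  3. router=(3,4) cycle=25 dir=S
  4. router=(3,3) cycle=28 dir=S
  5. router=(3,2) cycle=31 dir=S
  6. router=(3,1) cycle=34 dir=S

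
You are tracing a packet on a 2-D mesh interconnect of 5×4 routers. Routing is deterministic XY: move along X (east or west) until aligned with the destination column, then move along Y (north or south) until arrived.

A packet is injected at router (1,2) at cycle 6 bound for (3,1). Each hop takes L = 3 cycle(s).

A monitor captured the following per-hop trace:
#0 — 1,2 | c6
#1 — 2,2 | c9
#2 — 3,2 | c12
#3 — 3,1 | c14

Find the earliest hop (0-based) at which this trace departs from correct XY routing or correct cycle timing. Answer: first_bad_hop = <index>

first_bad_hop = 3

hop 1: step (+1,+0), +3 cyc — ok
hop 2: step (+1,+0), +3 cyc — ok
hop 3: step (+0,-1), +2 cyc — BAD: Δcyc=2≠L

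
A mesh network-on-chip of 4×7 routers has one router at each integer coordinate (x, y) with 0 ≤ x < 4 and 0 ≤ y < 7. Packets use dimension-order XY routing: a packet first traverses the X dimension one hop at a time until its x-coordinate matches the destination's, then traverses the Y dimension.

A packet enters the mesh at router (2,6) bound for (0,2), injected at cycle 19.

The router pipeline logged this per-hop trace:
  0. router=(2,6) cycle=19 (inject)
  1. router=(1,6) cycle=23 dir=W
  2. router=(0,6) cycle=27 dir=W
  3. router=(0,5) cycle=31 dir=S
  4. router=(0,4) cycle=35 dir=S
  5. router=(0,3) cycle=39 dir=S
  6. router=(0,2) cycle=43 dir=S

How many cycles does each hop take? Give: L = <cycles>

L = 4

Δcyc across hop 0→1: 23 − 19 = 4.
Each hop adds L, hence L = 4.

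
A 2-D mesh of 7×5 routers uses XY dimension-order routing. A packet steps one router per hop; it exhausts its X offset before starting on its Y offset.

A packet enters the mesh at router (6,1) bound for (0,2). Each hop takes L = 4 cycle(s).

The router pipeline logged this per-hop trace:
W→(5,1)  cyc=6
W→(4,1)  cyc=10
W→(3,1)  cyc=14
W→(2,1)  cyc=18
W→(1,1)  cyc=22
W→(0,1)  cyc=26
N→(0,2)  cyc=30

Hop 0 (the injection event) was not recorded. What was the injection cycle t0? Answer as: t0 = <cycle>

Hop 1 reached at cycle 6; hop k is at t0 + k·L.
Therefore t0 = 6 − L = 2.

t0 = 2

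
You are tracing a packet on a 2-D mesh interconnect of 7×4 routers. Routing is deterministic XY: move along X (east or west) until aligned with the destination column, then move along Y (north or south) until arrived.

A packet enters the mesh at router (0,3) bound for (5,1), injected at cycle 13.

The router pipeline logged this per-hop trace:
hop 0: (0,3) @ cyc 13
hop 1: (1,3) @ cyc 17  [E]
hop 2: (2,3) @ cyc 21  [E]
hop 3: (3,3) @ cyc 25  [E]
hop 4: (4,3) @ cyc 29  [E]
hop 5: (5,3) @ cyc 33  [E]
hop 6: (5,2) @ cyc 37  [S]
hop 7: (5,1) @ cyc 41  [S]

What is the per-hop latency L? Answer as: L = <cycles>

L = 4

cyc[1] − cyc[0] = 17 − 13 = 4.
That increment is L by definition: L = 4.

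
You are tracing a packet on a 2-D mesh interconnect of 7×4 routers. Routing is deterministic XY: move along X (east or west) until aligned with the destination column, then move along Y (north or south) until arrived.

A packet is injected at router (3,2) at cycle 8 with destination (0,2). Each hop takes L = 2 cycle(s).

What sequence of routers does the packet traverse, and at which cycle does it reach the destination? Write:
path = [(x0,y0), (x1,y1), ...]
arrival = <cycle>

path = [(3,2), (2,2), (1,2), (0,2)]
arrival = 14

t=8: at (3,2)
t=10: at (2,2) after W
t=12: at (1,2) after W
t=14: at (0,2) after W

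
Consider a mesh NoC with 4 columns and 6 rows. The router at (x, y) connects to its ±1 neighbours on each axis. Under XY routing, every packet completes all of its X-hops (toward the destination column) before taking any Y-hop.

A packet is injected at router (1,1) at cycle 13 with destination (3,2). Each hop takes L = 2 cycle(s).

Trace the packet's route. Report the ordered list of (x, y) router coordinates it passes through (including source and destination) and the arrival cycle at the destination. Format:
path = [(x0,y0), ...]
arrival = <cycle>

t=13: at (1,1)
t=15: at (2,1) after E
t=17: at (3,1) after E
t=19: at (3,2) after N

path = [(1,1), (2,1), (3,1), (3,2)]
arrival = 19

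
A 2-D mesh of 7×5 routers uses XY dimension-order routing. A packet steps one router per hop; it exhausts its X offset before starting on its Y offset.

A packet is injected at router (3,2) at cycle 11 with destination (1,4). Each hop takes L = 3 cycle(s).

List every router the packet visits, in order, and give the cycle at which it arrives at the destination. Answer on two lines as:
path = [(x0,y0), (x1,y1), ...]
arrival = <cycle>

hop 0: (3,2) @ cyc 11
hop 1: (2,2) @ cyc 14  [W]
hop 2: (1,2) @ cyc 17  [W]
hop 3: (1,3) @ cyc 20  [N]
hop 4: (1,4) @ cyc 23  [N]

path = [(3,2), (2,2), (1,2), (1,3), (1,4)]
arrival = 23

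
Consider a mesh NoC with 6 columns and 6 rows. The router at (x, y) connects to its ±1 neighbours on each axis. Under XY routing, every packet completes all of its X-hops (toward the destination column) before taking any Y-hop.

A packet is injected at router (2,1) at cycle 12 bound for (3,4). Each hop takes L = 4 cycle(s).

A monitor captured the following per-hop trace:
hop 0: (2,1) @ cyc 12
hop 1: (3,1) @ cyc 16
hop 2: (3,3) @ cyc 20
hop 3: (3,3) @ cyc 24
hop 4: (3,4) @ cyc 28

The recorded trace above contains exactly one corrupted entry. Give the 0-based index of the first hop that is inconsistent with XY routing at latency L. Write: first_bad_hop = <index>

first_bad_hop = 2

  1: Δx=+1 Δy=+0 Δt=4 [ok]
  2: Δx=+0 Δy=+2 Δt=4 [BAD: non-unit step]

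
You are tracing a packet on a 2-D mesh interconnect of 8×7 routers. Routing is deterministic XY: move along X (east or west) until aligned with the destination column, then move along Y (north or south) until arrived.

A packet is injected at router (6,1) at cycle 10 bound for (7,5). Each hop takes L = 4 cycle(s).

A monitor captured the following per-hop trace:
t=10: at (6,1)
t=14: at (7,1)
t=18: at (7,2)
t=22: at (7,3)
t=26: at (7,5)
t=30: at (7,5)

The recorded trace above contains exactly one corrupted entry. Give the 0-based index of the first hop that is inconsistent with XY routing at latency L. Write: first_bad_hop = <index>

first_bad_hop = 4

hop 1: step (+1,+0), +4 cyc — ok
hop 2: step (+0,+1), +4 cyc — ok
hop 3: step (+0,+1), +4 cyc — ok
hop 4: step (+0,+2), +4 cyc — BAD: non-unit step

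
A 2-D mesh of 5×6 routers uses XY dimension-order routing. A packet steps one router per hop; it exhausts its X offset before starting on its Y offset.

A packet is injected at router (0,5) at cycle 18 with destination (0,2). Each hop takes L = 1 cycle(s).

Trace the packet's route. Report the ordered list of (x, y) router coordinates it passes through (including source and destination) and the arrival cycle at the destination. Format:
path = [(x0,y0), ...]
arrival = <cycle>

t=18: at (0,5)
t=19: at (0,4) after S
t=20: at (0,3) after S
t=21: at (0,2) after S

path = [(0,5), (0,4), (0,3), (0,2)]
arrival = 21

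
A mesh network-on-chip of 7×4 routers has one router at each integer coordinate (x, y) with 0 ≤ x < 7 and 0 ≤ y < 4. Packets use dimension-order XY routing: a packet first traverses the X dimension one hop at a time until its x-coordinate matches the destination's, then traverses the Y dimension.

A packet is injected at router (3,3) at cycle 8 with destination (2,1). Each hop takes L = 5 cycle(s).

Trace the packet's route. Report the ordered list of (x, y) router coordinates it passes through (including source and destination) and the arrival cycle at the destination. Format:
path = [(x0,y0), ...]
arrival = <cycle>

path = [(3,3), (2,3), (2,2), (2,1)]
arrival = 23

t=8: at (3,3)
t=13: at (2,3) after W
t=18: at (2,2) after S
t=23: at (2,1) after S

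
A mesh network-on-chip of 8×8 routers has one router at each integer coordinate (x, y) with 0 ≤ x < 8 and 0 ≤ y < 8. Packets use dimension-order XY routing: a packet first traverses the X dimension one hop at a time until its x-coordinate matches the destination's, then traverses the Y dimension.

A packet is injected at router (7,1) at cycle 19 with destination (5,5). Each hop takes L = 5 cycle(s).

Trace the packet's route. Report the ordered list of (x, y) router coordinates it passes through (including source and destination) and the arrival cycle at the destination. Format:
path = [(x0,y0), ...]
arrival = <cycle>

path = [(7,1), (6,1), (5,1), (5,2), (5,3), (5,4), (5,5)]
arrival = 49

#0 — 7,1 | c19
#1 — 6,1 | c24 | W
#2 — 5,1 | c29 | W
#3 — 5,2 | c34 | N
#4 — 5,3 | c39 | N
#5 — 5,4 | c44 | N
#6 — 5,5 | c49 | N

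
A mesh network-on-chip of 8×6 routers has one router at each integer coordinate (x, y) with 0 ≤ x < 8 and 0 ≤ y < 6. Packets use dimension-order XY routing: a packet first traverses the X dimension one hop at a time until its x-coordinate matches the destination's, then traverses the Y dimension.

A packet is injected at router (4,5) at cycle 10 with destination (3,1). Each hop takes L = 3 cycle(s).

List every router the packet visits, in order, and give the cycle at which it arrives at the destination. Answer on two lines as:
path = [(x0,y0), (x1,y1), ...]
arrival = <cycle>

path = [(4,5), (3,5), (3,4), (3,3), (3,2), (3,1)]
arrival = 25

[0] x=4 y=5 t=10
[1] x=3 y=5 t=13 →W
[2] x=3 y=4 t=16 →S
[3] x=3 y=3 t=19 →S
[4] x=3 y=2 t=22 →S
[5] x=3 y=1 t=25 →S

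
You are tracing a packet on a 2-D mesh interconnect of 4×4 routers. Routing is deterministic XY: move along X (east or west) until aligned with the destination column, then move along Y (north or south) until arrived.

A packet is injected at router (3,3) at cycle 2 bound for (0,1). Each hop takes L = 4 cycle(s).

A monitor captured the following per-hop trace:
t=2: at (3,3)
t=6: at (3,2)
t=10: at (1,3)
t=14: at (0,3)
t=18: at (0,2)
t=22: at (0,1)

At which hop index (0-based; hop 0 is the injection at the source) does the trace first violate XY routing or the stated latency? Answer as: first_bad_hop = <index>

[1] (+0,-1) / 4c ⇒ BAD: Y-move but x=3≠0

first_bad_hop = 1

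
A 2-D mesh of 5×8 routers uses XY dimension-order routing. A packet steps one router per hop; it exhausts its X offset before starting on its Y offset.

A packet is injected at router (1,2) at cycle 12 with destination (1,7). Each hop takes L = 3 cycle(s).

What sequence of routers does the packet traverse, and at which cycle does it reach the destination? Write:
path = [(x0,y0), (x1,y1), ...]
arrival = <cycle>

path = [(1,2), (1,3), (1,4), (1,5), (1,6), (1,7)]
arrival = 27

#0 — 1,2 | c12
#1 — 1,3 | c15 | N
#2 — 1,4 | c18 | N
#3 — 1,5 | c21 | N
#4 — 1,6 | c24 | N
#5 — 1,7 | c27 | N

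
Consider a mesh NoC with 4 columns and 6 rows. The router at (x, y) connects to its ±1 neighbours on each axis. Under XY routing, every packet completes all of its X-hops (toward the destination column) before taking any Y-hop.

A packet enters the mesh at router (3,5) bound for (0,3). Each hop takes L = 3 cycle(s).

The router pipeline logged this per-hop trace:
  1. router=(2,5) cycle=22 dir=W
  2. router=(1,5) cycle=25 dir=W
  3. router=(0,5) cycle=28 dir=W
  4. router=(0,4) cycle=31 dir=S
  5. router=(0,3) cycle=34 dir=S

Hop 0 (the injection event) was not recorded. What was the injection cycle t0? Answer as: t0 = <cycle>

t0 = 19

Hop 1 reached at cycle 22; hop k is at t0 + k·L.
t0 = cyc[1] − L = 22 − 3 = 19.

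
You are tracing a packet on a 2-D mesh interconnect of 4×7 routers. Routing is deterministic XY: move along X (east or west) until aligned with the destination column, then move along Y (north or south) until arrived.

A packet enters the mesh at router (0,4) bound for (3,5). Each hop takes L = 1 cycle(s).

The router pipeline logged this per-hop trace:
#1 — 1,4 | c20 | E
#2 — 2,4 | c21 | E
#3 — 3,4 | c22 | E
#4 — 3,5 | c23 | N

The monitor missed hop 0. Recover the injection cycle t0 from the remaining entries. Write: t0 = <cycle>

The first recorded entry is hop 1 at cycle 20.
Subtract one hop: t0 = 20 − 1 = 19.

t0 = 19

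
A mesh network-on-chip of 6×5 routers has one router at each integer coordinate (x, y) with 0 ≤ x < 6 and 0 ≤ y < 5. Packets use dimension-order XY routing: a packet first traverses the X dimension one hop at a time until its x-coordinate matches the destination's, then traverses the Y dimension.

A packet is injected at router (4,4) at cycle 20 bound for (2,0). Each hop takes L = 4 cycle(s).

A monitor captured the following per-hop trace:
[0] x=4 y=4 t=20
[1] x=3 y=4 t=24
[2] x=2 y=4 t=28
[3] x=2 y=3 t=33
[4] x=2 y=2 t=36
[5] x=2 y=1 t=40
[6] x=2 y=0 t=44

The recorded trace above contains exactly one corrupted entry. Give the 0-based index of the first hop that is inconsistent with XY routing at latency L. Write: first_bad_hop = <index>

hop 1: step (-1,+0), +4 cyc — ok
hop 2: step (-1,+0), +4 cyc — ok
hop 3: step (+0,-1), +5 cyc — BAD: Δcyc=5≠L

first_bad_hop = 3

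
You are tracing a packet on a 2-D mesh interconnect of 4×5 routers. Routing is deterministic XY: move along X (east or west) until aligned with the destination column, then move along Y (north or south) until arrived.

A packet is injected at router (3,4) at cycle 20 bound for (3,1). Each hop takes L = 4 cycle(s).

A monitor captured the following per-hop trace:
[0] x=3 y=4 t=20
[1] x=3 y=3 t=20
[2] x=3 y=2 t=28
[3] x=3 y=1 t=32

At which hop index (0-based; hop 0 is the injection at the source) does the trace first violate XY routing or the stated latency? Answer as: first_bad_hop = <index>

first_bad_hop = 1

hop 1: step (+0,-1), +0 cyc — BAD: Δcyc=0≠L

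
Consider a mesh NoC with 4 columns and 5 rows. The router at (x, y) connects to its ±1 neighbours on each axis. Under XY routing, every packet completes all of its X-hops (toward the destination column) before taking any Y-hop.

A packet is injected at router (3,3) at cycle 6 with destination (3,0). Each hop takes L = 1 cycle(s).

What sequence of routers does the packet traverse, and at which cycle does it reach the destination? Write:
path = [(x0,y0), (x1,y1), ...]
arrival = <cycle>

path = [(3,3), (3,2), (3,1), (3,0)]
arrival = 9

src (3,3)  cyc=6
S→(3,2)  cyc=7
S→(3,1)  cyc=8
S→(3,0)  cyc=9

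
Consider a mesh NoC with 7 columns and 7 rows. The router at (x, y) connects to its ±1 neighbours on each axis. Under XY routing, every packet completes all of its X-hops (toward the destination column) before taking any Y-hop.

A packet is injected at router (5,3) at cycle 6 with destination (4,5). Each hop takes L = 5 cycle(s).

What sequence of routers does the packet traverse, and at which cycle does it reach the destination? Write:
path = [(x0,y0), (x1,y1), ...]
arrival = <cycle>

#0 — 5,3 | c6
#1 — 4,3 | c11 | W
#2 — 4,4 | c16 | N
#3 — 4,5 | c21 | N

path = [(5,3), (4,3), (4,4), (4,5)]
arrival = 21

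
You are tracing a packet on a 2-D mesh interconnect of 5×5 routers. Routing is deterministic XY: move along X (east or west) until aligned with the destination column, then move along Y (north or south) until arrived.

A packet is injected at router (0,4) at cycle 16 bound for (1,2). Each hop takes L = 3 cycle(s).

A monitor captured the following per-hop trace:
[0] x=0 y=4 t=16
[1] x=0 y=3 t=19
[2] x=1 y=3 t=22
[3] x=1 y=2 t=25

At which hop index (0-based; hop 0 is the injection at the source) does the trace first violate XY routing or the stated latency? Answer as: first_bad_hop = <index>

check 1→ d=(0,-1) cyc+3: BAD: Y-move but x=0≠1

first_bad_hop = 1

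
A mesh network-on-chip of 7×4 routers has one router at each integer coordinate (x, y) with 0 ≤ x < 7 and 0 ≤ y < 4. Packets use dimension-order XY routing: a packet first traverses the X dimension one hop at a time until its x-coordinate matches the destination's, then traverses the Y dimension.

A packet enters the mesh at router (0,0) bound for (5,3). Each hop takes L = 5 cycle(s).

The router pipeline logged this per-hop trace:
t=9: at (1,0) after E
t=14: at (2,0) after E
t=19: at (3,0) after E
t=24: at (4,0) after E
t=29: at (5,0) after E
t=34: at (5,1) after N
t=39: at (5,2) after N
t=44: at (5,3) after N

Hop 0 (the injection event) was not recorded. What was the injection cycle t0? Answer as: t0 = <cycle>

t0 = 4

At hop 1 the cycle is 9; in general cyc_k = t0 + kL.
Therefore t0 = 9 − L = 4.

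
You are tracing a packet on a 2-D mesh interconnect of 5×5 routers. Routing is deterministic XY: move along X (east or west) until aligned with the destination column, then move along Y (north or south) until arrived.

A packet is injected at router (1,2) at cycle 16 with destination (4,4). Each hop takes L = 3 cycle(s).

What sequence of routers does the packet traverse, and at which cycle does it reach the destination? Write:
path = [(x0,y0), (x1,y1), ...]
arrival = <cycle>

path = [(1,2), (2,2), (3,2), (4,2), (4,3), (4,4)]
arrival = 31

t=16: at (1,2)
t=19: at (2,2) after E
t=22: at (3,2) after E
t=25: at (4,2) after E
t=28: at (4,3) after N
t=31: at (4,4) after N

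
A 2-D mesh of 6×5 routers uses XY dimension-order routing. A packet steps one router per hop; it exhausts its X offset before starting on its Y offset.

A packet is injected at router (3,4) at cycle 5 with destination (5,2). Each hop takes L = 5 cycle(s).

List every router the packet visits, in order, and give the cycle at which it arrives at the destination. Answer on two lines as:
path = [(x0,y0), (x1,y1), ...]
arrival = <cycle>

path = [(3,4), (4,4), (5,4), (5,3), (5,2)]
arrival = 25

[0] x=3 y=4 t=5
[1] x=4 y=4 t=10 →E
[2] x=5 y=4 t=15 →E
[3] x=5 y=3 t=20 →S
[4] x=5 y=2 t=25 →S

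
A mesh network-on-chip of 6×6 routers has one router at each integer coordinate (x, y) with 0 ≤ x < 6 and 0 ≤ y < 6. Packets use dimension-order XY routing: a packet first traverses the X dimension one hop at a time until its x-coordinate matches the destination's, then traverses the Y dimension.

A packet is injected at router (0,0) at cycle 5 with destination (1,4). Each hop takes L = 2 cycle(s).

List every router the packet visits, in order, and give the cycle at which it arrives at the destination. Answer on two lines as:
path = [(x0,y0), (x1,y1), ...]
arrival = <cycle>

path = [(0,0), (1,0), (1,1), (1,2), (1,3), (1,4)]
arrival = 15

[0] x=0 y=0 t=5
[1] x=1 y=0 t=7 →E
[2] x=1 y=1 t=9 →N
[3] x=1 y=2 t=11 →N
[4] x=1 y=3 t=13 →N
[5] x=1 y=4 t=15 →N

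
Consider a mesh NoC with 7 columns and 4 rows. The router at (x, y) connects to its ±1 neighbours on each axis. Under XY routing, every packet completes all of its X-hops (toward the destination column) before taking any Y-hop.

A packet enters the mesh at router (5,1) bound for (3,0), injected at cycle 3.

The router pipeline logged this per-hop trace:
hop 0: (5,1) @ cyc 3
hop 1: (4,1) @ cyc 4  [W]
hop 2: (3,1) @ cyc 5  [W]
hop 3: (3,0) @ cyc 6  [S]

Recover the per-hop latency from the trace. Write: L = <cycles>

cyc[1] − cyc[0] = 4 − 3 = 1.
That increment is L by definition: L = 1.

L = 1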